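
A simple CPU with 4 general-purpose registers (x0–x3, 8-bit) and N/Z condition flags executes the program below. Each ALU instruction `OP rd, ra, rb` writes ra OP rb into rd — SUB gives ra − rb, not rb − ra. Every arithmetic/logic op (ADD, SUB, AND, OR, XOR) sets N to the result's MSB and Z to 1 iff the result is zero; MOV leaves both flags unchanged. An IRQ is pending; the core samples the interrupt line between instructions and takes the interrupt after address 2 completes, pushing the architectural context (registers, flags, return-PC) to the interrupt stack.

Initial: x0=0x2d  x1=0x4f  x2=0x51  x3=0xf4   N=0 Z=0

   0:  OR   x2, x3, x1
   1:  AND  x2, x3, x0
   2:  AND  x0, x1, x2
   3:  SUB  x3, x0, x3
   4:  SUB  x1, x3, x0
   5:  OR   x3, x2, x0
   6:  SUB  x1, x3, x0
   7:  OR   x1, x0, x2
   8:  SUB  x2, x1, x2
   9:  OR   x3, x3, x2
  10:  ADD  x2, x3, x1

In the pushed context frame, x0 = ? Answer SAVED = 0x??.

SAVED = 0x04

after  0: x0=0x2d x1=0x4f x2=0xff x3=0xf4  N=1 Z=0
after  1: x0=0x2d x1=0x4f x2=0x24 x3=0xf4  N=0 Z=0
after  2: x0=0x04 x1=0x4f x2=0x24 x3=0xf4  N=0 Z=0
-- IRQ taken; context saved, return-PC = 3 --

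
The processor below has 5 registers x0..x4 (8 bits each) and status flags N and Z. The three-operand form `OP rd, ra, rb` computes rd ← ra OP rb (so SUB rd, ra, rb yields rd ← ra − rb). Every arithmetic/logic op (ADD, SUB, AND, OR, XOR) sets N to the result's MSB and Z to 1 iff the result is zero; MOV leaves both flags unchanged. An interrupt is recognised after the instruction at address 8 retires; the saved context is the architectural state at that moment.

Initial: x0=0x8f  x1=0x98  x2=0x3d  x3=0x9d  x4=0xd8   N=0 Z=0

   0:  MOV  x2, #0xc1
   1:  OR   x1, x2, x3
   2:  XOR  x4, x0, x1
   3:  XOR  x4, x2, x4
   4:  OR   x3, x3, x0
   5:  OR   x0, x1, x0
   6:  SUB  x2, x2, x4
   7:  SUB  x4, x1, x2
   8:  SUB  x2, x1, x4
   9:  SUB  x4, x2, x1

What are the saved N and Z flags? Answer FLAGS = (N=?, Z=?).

FLAGS = (N=0, Z=0)

after  0: x0=0x8f x1=0x98 x2=0xc1 x3=0x9d x4=0xd8  N=0 Z=0
after  1: x0=0x8f x1=0xdd x2=0xc1 x3=0x9d x4=0xd8  N=1 Z=0
after  2: x0=0x8f x1=0xdd x2=0xc1 x3=0x9d x4=0x52  N=0 Z=0
after  3: x0=0x8f x1=0xdd x2=0xc1 x3=0x9d x4=0x93  N=1 Z=0
after  4: x0=0x8f x1=0xdd x2=0xc1 x3=0x9f x4=0x93  N=1 Z=0
after  5: x0=0xdf x1=0xdd x2=0xc1 x3=0x9f x4=0x93  N=1 Z=0
after  6: x0=0xdf x1=0xdd x2=0x2e x3=0x9f x4=0x93  N=0 Z=0
after  7: x0=0xdf x1=0xdd x2=0x2e x3=0x9f x4=0xaf  N=1 Z=0
after  8: x0=0xdf x1=0xdd x2=0x2e x3=0x9f x4=0xaf  N=0 Z=0
-- IRQ taken; context saved, return-PC = 9 --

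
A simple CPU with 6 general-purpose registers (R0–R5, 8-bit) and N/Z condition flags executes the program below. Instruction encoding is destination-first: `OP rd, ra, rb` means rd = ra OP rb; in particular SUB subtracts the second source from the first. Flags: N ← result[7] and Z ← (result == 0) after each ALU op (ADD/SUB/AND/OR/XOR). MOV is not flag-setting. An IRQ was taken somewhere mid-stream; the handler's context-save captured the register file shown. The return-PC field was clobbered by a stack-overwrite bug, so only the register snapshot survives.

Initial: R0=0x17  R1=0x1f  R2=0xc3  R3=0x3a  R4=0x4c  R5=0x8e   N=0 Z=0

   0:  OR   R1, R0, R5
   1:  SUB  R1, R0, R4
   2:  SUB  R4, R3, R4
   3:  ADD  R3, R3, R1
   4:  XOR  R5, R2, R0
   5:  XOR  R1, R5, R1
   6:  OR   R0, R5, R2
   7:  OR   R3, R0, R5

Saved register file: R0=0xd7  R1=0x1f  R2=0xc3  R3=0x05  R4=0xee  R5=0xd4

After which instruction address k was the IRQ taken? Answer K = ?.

K = 6

after  0: R0=0x17 R1=0x9f R2=0xc3 R3=0x3a R4=0x4c R5=0x8e  N=1 Z=0
after  1: R0=0x17 R1=0xcb R2=0xc3 R3=0x3a R4=0x4c R5=0x8e  N=1 Z=0
after  2: R0=0x17 R1=0xcb R2=0xc3 R3=0x3a R4=0xee R5=0x8e  N=1 Z=0
after  3: R0=0x17 R1=0xcb R2=0xc3 R3=0x05 R4=0xee R5=0x8e  N=0 Z=0
after  4: R0=0x17 R1=0xcb R2=0xc3 R3=0x05 R4=0xee R5=0xd4  N=1 Z=0
after  5: R0=0x17 R1=0x1f R2=0xc3 R3=0x05 R4=0xee R5=0xd4  N=0 Z=0
after  6: R0=0xd7 R1=0x1f R2=0xc3 R3=0x05 R4=0xee R5=0xd4  N=1 Z=0
-- IRQ taken; context saved, return-PC = 7 --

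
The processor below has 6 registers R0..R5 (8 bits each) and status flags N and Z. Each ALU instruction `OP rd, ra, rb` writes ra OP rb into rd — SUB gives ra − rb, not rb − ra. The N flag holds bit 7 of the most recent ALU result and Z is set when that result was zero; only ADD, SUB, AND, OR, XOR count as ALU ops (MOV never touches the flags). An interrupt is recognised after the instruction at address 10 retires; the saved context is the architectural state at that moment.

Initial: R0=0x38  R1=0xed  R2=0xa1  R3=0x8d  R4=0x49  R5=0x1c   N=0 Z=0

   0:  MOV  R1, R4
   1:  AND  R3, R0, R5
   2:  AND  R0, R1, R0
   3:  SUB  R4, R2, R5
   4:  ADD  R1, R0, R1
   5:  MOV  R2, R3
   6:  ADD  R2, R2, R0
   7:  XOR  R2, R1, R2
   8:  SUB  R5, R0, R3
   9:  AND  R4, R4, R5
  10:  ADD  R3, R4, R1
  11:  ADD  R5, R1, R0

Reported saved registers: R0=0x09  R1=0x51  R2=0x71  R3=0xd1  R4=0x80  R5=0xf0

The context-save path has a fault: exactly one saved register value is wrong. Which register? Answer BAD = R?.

after  0: R0=0x38 R1=0x49 R2=0xa1 R3=0x8d R4=0x49 R5=0x1c  N=0 Z=0
after  1: R0=0x38 R1=0x49 R2=0xa1 R3=0x18 R4=0x49 R5=0x1c  N=0 Z=0
after  2: R0=0x08 R1=0x49 R2=0xa1 R3=0x18 R4=0x49 R5=0x1c  N=0 Z=0
after  3: R0=0x08 R1=0x49 R2=0xa1 R3=0x18 R4=0x85 R5=0x1c  N=1 Z=0
after  4: R0=0x08 R1=0x51 R2=0xa1 R3=0x18 R4=0x85 R5=0x1c  N=0 Z=0
after  5: R0=0x08 R1=0x51 R2=0x18 R3=0x18 R4=0x85 R5=0x1c  N=0 Z=0
after  6: R0=0x08 R1=0x51 R2=0x20 R3=0x18 R4=0x85 R5=0x1c  N=0 Z=0
after  7: R0=0x08 R1=0x51 R2=0x71 R3=0x18 R4=0x85 R5=0x1c  N=0 Z=0
after  8: R0=0x08 R1=0x51 R2=0x71 R3=0x18 R4=0x85 R5=0xf0  N=1 Z=0
after  9: R0=0x08 R1=0x51 R2=0x71 R3=0x18 R4=0x80 R5=0xf0  N=1 Z=0
after 10: R0=0x08 R1=0x51 R2=0x71 R3=0xd1 R4=0x80 R5=0xf0  N=1 Z=0
-- IRQ taken; context saved, return-PC = 11 --
mismatch: R0: reported 0x09 vs actual 0x08

BAD = R0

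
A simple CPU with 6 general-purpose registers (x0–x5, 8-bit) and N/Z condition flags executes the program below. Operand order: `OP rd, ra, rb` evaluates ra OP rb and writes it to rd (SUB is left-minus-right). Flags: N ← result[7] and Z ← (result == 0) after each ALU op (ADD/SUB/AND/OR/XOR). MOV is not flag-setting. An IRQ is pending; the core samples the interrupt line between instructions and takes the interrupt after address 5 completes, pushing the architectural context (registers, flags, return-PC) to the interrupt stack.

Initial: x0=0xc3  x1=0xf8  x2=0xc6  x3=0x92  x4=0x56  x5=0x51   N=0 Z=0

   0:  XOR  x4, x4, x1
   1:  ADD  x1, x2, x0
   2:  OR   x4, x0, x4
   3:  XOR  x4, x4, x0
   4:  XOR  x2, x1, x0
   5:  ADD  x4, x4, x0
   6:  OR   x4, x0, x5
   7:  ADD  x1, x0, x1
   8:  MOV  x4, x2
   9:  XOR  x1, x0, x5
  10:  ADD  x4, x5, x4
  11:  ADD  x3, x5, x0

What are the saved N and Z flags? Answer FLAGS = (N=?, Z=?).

after  0: x0=0xc3 x1=0xf8 x2=0xc6 x3=0x92 x4=0xae x5=0x51  N=1 Z=0
after  1: x0=0xc3 x1=0x89 x2=0xc6 x3=0x92 x4=0xae x5=0x51  N=1 Z=0
after  2: x0=0xc3 x1=0x89 x2=0xc6 x3=0x92 x4=0xef x5=0x51  N=1 Z=0
after  3: x0=0xc3 x1=0x89 x2=0xc6 x3=0x92 x4=0x2c x5=0x51  N=0 Z=0
after  4: x0=0xc3 x1=0x89 x2=0x4a x3=0x92 x4=0x2c x5=0x51  N=0 Z=0
after  5: x0=0xc3 x1=0x89 x2=0x4a x3=0x92 x4=0xef x5=0x51  N=1 Z=0
-- IRQ taken; context saved, return-PC = 6 --

FLAGS = (N=1, Z=0)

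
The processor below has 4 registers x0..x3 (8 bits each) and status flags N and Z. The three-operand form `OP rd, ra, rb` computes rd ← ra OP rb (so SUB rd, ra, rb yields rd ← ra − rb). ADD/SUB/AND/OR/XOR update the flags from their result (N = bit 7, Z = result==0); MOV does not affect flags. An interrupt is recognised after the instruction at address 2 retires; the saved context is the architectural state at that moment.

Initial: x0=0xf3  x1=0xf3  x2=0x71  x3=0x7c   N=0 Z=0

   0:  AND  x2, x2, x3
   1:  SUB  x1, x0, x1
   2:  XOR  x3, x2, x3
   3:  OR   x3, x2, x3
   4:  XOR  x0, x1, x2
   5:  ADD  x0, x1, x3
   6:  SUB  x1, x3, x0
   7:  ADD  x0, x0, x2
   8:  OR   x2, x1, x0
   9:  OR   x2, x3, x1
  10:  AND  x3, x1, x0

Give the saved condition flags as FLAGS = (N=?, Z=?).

FLAGS = (N=0, Z=0)

after  0: x0=0xf3 x1=0xf3 x2=0x70 x3=0x7c  N=0 Z=0
after  1: x0=0xf3 x1=0x00 x2=0x70 x3=0x7c  N=0 Z=1
after  2: x0=0xf3 x1=0x00 x2=0x70 x3=0x0c  N=0 Z=0
-- IRQ taken; context saved, return-PC = 3 --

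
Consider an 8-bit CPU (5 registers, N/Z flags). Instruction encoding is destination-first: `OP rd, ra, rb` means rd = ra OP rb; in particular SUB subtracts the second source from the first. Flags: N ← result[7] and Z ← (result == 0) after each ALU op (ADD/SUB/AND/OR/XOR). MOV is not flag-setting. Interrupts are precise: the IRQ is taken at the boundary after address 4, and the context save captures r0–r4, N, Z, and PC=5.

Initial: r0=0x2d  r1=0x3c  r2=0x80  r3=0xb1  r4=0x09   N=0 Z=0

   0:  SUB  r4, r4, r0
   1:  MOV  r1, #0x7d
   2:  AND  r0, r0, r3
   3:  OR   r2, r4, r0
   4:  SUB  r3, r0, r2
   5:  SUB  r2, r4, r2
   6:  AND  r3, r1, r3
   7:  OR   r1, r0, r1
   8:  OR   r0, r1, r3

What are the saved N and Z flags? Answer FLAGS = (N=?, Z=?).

after  0: r0=0x2d r1=0x3c r2=0x80 r3=0xb1 r4=0xdc  N=1 Z=0
after  1: r0=0x2d r1=0x7d r2=0x80 r3=0xb1 r4=0xdc  N=1 Z=0
after  2: r0=0x21 r1=0x7d r2=0x80 r3=0xb1 r4=0xdc  N=0 Z=0
after  3: r0=0x21 r1=0x7d r2=0xfd r3=0xb1 r4=0xdc  N=1 Z=0
after  4: r0=0x21 r1=0x7d r2=0xfd r3=0x24 r4=0xdc  N=0 Z=0
-- IRQ taken; context saved, return-PC = 5 --

FLAGS = (N=0, Z=0)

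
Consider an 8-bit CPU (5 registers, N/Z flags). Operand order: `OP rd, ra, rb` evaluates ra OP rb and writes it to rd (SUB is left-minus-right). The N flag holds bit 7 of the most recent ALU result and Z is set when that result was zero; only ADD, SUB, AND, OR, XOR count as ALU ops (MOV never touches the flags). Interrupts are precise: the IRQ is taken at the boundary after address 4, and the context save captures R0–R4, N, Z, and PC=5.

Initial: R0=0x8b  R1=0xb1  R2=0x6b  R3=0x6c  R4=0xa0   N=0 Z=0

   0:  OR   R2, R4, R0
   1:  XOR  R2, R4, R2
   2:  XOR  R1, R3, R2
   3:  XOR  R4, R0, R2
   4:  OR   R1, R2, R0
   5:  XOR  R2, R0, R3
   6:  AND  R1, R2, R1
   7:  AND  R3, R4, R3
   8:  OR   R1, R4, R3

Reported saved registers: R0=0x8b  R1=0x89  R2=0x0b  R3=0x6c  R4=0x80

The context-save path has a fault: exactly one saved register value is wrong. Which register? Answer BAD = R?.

BAD = R1

after  0: R0=0x8b R1=0xb1 R2=0xab R3=0x6c R4=0xa0  N=1 Z=0
after  1: R0=0x8b R1=0xb1 R2=0x0b R3=0x6c R4=0xa0  N=0 Z=0
after  2: R0=0x8b R1=0x67 R2=0x0b R3=0x6c R4=0xa0  N=0 Z=0
after  3: R0=0x8b R1=0x67 R2=0x0b R3=0x6c R4=0x80  N=1 Z=0
after  4: R0=0x8b R1=0x8b R2=0x0b R3=0x6c R4=0x80  N=1 Z=0
-- IRQ taken; context saved, return-PC = 5 --
mismatch: R1: reported 0x89 vs actual 0x8b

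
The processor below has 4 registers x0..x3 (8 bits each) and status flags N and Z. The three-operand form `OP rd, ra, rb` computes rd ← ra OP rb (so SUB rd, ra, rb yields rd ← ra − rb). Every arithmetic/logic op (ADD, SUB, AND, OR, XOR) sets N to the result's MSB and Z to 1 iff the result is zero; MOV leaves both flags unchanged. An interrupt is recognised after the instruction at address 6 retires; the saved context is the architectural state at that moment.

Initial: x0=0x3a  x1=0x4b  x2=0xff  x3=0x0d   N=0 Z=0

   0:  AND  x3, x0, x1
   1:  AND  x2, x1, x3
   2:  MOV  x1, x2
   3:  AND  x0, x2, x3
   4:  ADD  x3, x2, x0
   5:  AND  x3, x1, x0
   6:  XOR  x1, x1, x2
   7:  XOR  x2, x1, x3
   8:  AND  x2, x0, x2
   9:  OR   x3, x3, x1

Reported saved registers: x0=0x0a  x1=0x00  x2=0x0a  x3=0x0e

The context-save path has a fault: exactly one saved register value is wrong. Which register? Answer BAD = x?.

BAD = x3

after  0: x0=0x3a x1=0x4b x2=0xff x3=0x0a  N=0 Z=0
after  1: x0=0x3a x1=0x4b x2=0x0a x3=0x0a  N=0 Z=0
after  2: x0=0x3a x1=0x0a x2=0x0a x3=0x0a  N=0 Z=0
after  3: x0=0x0a x1=0x0a x2=0x0a x3=0x0a  N=0 Z=0
after  4: x0=0x0a x1=0x0a x2=0x0a x3=0x14  N=0 Z=0
after  5: x0=0x0a x1=0x0a x2=0x0a x3=0x0a  N=0 Z=0
after  6: x0=0x0a x1=0x00 x2=0x0a x3=0x0a  N=0 Z=1
-- IRQ taken; context saved, return-PC = 7 --
mismatch: x3: reported 0x0e vs actual 0x0a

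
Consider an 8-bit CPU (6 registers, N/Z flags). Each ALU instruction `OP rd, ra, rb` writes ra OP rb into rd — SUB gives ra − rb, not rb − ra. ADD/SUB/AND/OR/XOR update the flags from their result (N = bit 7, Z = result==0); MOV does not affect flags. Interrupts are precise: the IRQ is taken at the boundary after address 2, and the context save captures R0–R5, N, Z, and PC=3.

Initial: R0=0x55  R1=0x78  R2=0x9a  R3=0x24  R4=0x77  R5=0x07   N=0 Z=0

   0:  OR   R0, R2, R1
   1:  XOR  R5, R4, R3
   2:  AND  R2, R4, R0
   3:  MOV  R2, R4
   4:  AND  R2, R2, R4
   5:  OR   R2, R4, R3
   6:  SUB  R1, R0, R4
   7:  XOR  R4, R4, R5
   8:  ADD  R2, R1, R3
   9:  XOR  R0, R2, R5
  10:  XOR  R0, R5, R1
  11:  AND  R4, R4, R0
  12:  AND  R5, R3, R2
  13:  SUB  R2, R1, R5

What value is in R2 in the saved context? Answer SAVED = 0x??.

SAVED = 0x72

after  0: R0=0xfa R1=0x78 R2=0x9a R3=0x24 R4=0x77 R5=0x07  N=1 Z=0
after  1: R0=0xfa R1=0x78 R2=0x9a R3=0x24 R4=0x77 R5=0x53  N=0 Z=0
after  2: R0=0xfa R1=0x78 R2=0x72 R3=0x24 R4=0x77 R5=0x53  N=0 Z=0
-- IRQ taken; context saved, return-PC = 3 --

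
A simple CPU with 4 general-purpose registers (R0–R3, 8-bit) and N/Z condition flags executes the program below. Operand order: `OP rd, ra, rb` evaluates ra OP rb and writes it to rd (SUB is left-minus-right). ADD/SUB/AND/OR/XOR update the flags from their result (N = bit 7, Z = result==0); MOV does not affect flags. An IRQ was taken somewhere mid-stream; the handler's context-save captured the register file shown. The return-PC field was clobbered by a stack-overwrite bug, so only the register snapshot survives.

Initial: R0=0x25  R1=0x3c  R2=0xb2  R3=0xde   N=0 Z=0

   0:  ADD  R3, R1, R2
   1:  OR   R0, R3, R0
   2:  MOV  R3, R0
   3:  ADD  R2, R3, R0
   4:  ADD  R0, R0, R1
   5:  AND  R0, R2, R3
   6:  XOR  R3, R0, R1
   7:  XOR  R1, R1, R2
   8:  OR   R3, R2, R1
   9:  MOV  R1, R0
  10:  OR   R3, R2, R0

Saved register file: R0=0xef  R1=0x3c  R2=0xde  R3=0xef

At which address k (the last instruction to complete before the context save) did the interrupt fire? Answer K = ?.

K = 3

after  0: R0=0x25 R1=0x3c R2=0xb2 R3=0xee  N=1 Z=0
after  1: R0=0xef R1=0x3c R2=0xb2 R3=0xee  N=1 Z=0
after  2: R0=0xef R1=0x3c R2=0xb2 R3=0xef  N=1 Z=0
after  3: R0=0xef R1=0x3c R2=0xde R3=0xef  N=1 Z=0
-- IRQ taken; context saved, return-PC = 4 --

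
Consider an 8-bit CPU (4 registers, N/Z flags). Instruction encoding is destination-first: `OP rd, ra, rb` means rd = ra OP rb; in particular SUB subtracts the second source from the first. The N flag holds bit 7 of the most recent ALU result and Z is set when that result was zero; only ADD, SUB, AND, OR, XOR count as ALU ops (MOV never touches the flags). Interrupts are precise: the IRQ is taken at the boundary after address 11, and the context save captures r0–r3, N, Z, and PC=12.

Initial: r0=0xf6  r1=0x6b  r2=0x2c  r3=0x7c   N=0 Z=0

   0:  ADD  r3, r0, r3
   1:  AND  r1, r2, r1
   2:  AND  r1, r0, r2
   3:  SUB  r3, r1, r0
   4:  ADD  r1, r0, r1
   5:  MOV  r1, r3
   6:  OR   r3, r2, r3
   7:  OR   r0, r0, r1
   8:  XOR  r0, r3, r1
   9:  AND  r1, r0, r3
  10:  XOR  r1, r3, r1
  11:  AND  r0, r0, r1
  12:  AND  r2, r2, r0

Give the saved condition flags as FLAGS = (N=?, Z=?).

FLAGS = (N=0, Z=1)

after  0: r0=0xf6 r1=0x6b r2=0x2c r3=0x72  N=0 Z=0
after  1: r0=0xf6 r1=0x28 r2=0x2c r3=0x72  N=0 Z=0
after  2: r0=0xf6 r1=0x24 r2=0x2c r3=0x72  N=0 Z=0
after  3: r0=0xf6 r1=0x24 r2=0x2c r3=0x2e  N=0 Z=0
after  4: r0=0xf6 r1=0x1a r2=0x2c r3=0x2e  N=0 Z=0
after  5: r0=0xf6 r1=0x2e r2=0x2c r3=0x2e  N=0 Z=0
after  6: r0=0xf6 r1=0x2e r2=0x2c r3=0x2e  N=0 Z=0
after  7: r0=0xfe r1=0x2e r2=0x2c r3=0x2e  N=1 Z=0
after  8: r0=0x00 r1=0x2e r2=0x2c r3=0x2e  N=0 Z=1
after  9: r0=0x00 r1=0x00 r2=0x2c r3=0x2e  N=0 Z=1
after 10: r0=0x00 r1=0x2e r2=0x2c r3=0x2e  N=0 Z=0
after 11: r0=0x00 r1=0x2e r2=0x2c r3=0x2e  N=0 Z=1
-- IRQ taken; context saved, return-PC = 12 --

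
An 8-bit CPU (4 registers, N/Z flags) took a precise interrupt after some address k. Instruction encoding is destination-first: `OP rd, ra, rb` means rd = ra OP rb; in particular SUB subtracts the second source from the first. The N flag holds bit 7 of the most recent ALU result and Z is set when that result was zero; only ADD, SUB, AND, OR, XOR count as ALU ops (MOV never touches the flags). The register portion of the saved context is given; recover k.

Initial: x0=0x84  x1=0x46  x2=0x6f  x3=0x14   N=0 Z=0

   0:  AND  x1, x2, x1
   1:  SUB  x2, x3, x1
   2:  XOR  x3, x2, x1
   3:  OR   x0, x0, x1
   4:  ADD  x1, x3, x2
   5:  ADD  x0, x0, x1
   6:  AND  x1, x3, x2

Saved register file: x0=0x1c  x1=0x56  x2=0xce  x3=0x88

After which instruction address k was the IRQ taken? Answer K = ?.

K = 5

after  0: x0=0x84 x1=0x46 x2=0x6f x3=0x14  N=0 Z=0
after  1: x0=0x84 x1=0x46 x2=0xce x3=0x14  N=1 Z=0
after  2: x0=0x84 x1=0x46 x2=0xce x3=0x88  N=1 Z=0
after  3: x0=0xc6 x1=0x46 x2=0xce x3=0x88  N=1 Z=0
after  4: x0=0xc6 x1=0x56 x2=0xce x3=0x88  N=0 Z=0
after  5: x0=0x1c x1=0x56 x2=0xce x3=0x88  N=0 Z=0
-- IRQ taken; context saved, return-PC = 6 --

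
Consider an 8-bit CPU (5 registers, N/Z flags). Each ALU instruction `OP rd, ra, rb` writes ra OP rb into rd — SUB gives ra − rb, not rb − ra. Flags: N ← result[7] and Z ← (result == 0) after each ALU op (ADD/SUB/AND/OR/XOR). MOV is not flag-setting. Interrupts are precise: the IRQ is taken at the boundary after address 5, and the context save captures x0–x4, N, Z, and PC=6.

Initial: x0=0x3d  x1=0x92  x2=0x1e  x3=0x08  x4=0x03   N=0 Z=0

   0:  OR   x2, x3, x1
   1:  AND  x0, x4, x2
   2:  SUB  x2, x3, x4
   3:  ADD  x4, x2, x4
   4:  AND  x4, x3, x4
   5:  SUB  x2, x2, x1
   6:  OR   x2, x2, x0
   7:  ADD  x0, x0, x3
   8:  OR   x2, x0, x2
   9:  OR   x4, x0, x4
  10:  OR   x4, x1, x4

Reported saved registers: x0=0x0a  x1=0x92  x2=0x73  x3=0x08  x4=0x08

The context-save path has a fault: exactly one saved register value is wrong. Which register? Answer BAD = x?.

after  0: x0=0x3d x1=0x92 x2=0x9a x3=0x08 x4=0x03  N=1 Z=0
after  1: x0=0x02 x1=0x92 x2=0x9a x3=0x08 x4=0x03  N=0 Z=0
after  2: x0=0x02 x1=0x92 x2=0x05 x3=0x08 x4=0x03  N=0 Z=0
after  3: x0=0x02 x1=0x92 x2=0x05 x3=0x08 x4=0x08  N=0 Z=0
after  4: x0=0x02 x1=0x92 x2=0x05 x3=0x08 x4=0x08  N=0 Z=0
after  5: x0=0x02 x1=0x92 x2=0x73 x3=0x08 x4=0x08  N=0 Z=0
-- IRQ taken; context saved, return-PC = 6 --
mismatch: x0: reported 0x0a vs actual 0x02

BAD = x0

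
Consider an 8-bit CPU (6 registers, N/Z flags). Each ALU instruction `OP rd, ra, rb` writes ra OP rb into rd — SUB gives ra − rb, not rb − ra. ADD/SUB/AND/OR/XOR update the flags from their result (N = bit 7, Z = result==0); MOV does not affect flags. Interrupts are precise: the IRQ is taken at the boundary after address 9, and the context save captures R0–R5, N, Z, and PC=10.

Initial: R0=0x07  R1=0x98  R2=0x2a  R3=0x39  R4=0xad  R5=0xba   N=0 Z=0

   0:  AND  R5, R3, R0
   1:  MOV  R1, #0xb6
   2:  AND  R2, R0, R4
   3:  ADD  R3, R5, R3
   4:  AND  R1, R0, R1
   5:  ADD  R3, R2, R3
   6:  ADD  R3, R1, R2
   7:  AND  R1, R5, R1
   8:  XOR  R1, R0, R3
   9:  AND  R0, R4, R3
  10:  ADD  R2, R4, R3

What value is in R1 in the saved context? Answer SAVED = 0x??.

SAVED = 0x0c

after  0: R0=0x07 R1=0x98 R2=0x2a R3=0x39 R4=0xad R5=0x01  N=0 Z=0
after  1: R0=0x07 R1=0xb6 R2=0x2a R3=0x39 R4=0xad R5=0x01  N=0 Z=0
after  2: R0=0x07 R1=0xb6 R2=0x05 R3=0x39 R4=0xad R5=0x01  N=0 Z=0
after  3: R0=0x07 R1=0xb6 R2=0x05 R3=0x3a R4=0xad R5=0x01  N=0 Z=0
after  4: R0=0x07 R1=0x06 R2=0x05 R3=0x3a R4=0xad R5=0x01  N=0 Z=0
after  5: R0=0x07 R1=0x06 R2=0x05 R3=0x3f R4=0xad R5=0x01  N=0 Z=0
after  6: R0=0x07 R1=0x06 R2=0x05 R3=0x0b R4=0xad R5=0x01  N=0 Z=0
after  7: R0=0x07 R1=0x00 R2=0x05 R3=0x0b R4=0xad R5=0x01  N=0 Z=1
after  8: R0=0x07 R1=0x0c R2=0x05 R3=0x0b R4=0xad R5=0x01  N=0 Z=0
after  9: R0=0x09 R1=0x0c R2=0x05 R3=0x0b R4=0xad R5=0x01  N=0 Z=0
-- IRQ taken; context saved, return-PC = 10 --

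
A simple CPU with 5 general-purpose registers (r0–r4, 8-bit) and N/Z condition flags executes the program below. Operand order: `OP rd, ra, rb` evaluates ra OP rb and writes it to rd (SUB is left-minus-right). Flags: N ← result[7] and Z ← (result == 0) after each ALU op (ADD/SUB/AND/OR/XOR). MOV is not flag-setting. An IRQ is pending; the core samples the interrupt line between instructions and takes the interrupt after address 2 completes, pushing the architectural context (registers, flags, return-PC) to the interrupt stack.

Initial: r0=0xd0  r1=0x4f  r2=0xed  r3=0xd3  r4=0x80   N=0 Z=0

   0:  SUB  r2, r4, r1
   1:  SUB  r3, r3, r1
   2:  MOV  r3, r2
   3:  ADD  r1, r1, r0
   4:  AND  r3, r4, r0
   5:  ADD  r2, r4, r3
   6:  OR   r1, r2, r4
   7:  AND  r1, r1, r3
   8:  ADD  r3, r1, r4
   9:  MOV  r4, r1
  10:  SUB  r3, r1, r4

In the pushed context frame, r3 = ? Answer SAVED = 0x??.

after  0: r0=0xd0 r1=0x4f r2=0x31 r3=0xd3 r4=0x80  N=0 Z=0
after  1: r0=0xd0 r1=0x4f r2=0x31 r3=0x84 r4=0x80  N=1 Z=0
after  2: r0=0xd0 r1=0x4f r2=0x31 r3=0x31 r4=0x80  N=1 Z=0
-- IRQ taken; context saved, return-PC = 3 --

SAVED = 0x31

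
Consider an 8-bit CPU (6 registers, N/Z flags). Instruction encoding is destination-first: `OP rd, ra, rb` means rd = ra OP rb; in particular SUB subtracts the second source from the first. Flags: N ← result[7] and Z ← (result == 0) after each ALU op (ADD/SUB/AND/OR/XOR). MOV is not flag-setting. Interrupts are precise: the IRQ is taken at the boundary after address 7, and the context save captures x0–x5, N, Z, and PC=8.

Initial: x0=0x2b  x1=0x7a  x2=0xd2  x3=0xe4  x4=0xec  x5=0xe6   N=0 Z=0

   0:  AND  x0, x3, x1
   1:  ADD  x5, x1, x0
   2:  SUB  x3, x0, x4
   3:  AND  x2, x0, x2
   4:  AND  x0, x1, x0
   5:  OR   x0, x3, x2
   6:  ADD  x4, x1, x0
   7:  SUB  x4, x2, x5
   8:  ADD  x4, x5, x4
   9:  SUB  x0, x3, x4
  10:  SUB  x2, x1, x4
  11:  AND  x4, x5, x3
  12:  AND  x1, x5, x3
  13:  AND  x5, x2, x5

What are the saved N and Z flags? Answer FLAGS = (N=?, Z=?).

FLAGS = (N=0, Z=0)

after  0: x0=0x60 x1=0x7a x2=0xd2 x3=0xe4 x4=0xec x5=0xe6  N=0 Z=0
after  1: x0=0x60 x1=0x7a x2=0xd2 x3=0xe4 x4=0xec x5=0xda  N=1 Z=0
after  2: x0=0x60 x1=0x7a x2=0xd2 x3=0x74 x4=0xec x5=0xda  N=0 Z=0
after  3: x0=0x60 x1=0x7a x2=0x40 x3=0x74 x4=0xec x5=0xda  N=0 Z=0
after  4: x0=0x60 x1=0x7a x2=0x40 x3=0x74 x4=0xec x5=0xda  N=0 Z=0
after  5: x0=0x74 x1=0x7a x2=0x40 x3=0x74 x4=0xec x5=0xda  N=0 Z=0
after  6: x0=0x74 x1=0x7a x2=0x40 x3=0x74 x4=0xee x5=0xda  N=1 Z=0
after  7: x0=0x74 x1=0x7a x2=0x40 x3=0x74 x4=0x66 x5=0xda  N=0 Z=0
-- IRQ taken; context saved, return-PC = 8 --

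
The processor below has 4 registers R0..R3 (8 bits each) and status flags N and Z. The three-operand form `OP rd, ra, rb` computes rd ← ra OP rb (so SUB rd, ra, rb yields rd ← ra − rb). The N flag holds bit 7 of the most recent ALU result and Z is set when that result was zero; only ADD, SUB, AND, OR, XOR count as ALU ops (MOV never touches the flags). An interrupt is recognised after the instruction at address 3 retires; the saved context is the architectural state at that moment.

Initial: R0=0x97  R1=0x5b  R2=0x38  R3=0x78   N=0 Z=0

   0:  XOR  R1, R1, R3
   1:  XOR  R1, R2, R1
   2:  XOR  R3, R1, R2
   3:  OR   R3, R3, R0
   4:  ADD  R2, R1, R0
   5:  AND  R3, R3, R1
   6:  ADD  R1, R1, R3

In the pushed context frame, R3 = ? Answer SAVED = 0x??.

after  0: R0=0x97 R1=0x23 R2=0x38 R3=0x78  N=0 Z=0
after  1: R0=0x97 R1=0x1b R2=0x38 R3=0x78  N=0 Z=0
after  2: R0=0x97 R1=0x1b R2=0x38 R3=0x23  N=0 Z=0
after  3: R0=0x97 R1=0x1b R2=0x38 R3=0xb7  N=1 Z=0
-- IRQ taken; context saved, return-PC = 4 --

SAVED = 0xb7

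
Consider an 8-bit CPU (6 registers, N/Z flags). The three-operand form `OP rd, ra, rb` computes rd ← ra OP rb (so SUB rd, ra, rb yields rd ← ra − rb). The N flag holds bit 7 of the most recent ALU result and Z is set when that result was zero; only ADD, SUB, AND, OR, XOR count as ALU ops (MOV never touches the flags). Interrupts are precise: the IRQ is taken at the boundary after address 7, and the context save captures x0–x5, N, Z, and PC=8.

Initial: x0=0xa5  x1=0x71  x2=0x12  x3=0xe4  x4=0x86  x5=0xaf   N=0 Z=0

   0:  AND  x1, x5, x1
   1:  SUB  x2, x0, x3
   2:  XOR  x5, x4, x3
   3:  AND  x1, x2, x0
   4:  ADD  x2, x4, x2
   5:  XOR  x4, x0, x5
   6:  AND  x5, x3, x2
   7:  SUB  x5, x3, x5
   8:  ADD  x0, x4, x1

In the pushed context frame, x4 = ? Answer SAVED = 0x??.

SAVED = 0xc7

after  0: x0=0xa5 x1=0x21 x2=0x12 x3=0xe4 x4=0x86 x5=0xaf  N=0 Z=0
after  1: x0=0xa5 x1=0x21 x2=0xc1 x3=0xe4 x4=0x86 x5=0xaf  N=1 Z=0
after  2: x0=0xa5 x1=0x21 x2=0xc1 x3=0xe4 x4=0x86 x5=0x62  N=0 Z=0
after  3: x0=0xa5 x1=0x81 x2=0xc1 x3=0xe4 x4=0x86 x5=0x62  N=1 Z=0
after  4: x0=0xa5 x1=0x81 x2=0x47 x3=0xe4 x4=0x86 x5=0x62  N=0 Z=0
after  5: x0=0xa5 x1=0x81 x2=0x47 x3=0xe4 x4=0xc7 x5=0x62  N=1 Z=0
after  6: x0=0xa5 x1=0x81 x2=0x47 x3=0xe4 x4=0xc7 x5=0x44  N=0 Z=0
after  7: x0=0xa5 x1=0x81 x2=0x47 x3=0xe4 x4=0xc7 x5=0xa0  N=1 Z=0
-- IRQ taken; context saved, return-PC = 8 --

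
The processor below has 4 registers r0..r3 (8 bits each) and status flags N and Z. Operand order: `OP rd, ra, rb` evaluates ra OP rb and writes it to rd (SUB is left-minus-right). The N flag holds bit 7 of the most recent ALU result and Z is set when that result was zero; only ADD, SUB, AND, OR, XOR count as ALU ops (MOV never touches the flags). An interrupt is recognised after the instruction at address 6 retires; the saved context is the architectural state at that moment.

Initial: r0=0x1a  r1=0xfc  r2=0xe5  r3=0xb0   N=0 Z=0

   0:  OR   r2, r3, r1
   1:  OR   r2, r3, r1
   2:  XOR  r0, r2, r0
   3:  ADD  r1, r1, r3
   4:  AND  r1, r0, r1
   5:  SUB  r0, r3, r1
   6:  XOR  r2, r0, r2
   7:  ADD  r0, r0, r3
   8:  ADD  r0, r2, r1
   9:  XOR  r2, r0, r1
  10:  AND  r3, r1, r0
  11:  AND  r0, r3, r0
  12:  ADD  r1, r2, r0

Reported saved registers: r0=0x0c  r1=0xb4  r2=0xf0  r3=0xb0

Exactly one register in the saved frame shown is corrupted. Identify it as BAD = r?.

BAD = r1

after  0: r0=0x1a r1=0xfc r2=0xfc r3=0xb0  N=1 Z=0
after  1: r0=0x1a r1=0xfc r2=0xfc r3=0xb0  N=1 Z=0
after  2: r0=0xe6 r1=0xfc r2=0xfc r3=0xb0  N=1 Z=0
after  3: r0=0xe6 r1=0xac r2=0xfc r3=0xb0  N=1 Z=0
after  4: r0=0xe6 r1=0xa4 r2=0xfc r3=0xb0  N=1 Z=0
after  5: r0=0x0c r1=0xa4 r2=0xfc r3=0xb0  N=0 Z=0
after  6: r0=0x0c r1=0xa4 r2=0xf0 r3=0xb0  N=1 Z=0
-- IRQ taken; context saved, return-PC = 7 --
mismatch: r1: reported 0xb4 vs actual 0xa4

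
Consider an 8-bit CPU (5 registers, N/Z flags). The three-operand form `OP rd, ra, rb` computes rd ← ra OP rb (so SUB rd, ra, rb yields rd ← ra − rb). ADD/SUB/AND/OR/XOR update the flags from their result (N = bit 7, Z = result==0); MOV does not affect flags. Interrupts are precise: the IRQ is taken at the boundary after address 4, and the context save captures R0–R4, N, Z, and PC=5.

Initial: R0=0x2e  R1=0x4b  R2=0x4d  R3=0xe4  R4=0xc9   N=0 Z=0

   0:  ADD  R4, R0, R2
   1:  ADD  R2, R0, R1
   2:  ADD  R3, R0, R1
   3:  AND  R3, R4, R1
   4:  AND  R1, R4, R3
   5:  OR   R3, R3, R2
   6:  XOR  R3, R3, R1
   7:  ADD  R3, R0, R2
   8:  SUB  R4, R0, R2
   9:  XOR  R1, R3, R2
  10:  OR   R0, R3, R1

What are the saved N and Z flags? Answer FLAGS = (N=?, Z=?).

FLAGS = (N=0, Z=0)

after  0: R0=0x2e R1=0x4b R2=0x4d R3=0xe4 R4=0x7b  N=0 Z=0
after  1: R0=0x2e R1=0x4b R2=0x79 R3=0xe4 R4=0x7b  N=0 Z=0
after  2: R0=0x2e R1=0x4b R2=0x79 R3=0x79 R4=0x7b  N=0 Z=0
after  3: R0=0x2e R1=0x4b R2=0x79 R3=0x4b R4=0x7b  N=0 Z=0
after  4: R0=0x2e R1=0x4b R2=0x79 R3=0x4b R4=0x7b  N=0 Z=0
-- IRQ taken; context saved, return-PC = 5 --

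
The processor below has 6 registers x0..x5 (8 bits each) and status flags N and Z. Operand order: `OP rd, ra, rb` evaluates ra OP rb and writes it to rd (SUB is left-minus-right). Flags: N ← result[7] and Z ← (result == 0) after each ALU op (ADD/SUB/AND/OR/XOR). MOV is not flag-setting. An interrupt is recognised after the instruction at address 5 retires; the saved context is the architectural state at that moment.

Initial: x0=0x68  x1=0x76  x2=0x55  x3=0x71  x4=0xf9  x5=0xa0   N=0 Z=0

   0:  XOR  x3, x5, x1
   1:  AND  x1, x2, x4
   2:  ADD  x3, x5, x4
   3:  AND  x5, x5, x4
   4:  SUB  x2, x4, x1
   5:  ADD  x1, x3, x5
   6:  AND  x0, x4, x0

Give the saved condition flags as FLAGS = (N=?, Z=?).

after  0: x0=0x68 x1=0x76 x2=0x55 x3=0xd6 x4=0xf9 x5=0xa0  N=1 Z=0
after  1: x0=0x68 x1=0x51 x2=0x55 x3=0xd6 x4=0xf9 x5=0xa0  N=0 Z=0
after  2: x0=0x68 x1=0x51 x2=0x55 x3=0x99 x4=0xf9 x5=0xa0  N=1 Z=0
after  3: x0=0x68 x1=0x51 x2=0x55 x3=0x99 x4=0xf9 x5=0xa0  N=1 Z=0
after  4: x0=0x68 x1=0x51 x2=0xa8 x3=0x99 x4=0xf9 x5=0xa0  N=1 Z=0
after  5: x0=0x68 x1=0x39 x2=0xa8 x3=0x99 x4=0xf9 x5=0xa0  N=0 Z=0
-- IRQ taken; context saved, return-PC = 6 --

FLAGS = (N=0, Z=0)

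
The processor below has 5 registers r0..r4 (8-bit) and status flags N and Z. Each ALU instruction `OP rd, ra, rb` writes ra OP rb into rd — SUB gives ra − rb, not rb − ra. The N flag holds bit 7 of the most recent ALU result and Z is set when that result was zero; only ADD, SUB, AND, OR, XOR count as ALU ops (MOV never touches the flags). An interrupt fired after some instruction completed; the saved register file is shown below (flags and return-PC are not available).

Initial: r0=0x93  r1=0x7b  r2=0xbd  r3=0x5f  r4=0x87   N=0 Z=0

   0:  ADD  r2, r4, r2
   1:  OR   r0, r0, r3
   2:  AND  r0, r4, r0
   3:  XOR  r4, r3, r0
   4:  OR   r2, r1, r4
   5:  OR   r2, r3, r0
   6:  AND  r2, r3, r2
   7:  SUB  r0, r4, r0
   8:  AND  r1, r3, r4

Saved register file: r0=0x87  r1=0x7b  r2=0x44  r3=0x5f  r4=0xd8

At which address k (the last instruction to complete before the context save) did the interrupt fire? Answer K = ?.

K = 3

after  0: r0=0x93 r1=0x7b r2=0x44 r3=0x5f r4=0x87  N=0 Z=0
after  1: r0=0xdf r1=0x7b r2=0x44 r3=0x5f r4=0x87  N=1 Z=0
after  2: r0=0x87 r1=0x7b r2=0x44 r3=0x5f r4=0x87  N=1 Z=0
after  3: r0=0x87 r1=0x7b r2=0x44 r3=0x5f r4=0xd8  N=1 Z=0
-- IRQ taken; context saved, return-PC = 4 --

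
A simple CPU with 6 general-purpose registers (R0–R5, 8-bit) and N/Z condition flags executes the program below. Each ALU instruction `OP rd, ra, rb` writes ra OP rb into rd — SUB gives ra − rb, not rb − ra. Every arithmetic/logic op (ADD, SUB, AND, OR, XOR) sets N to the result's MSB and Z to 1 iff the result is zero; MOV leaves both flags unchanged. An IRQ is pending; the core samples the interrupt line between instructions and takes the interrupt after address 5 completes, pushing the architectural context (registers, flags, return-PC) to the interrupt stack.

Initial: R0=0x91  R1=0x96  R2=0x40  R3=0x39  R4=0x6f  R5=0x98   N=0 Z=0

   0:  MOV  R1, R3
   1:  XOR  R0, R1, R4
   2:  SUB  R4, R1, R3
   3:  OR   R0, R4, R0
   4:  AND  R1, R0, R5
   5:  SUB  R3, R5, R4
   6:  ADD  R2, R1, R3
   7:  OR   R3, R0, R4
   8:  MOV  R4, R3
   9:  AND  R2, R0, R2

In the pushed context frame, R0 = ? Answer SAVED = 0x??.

SAVED = 0x56

after  0: R0=0x91 R1=0x39 R2=0x40 R3=0x39 R4=0x6f R5=0x98  N=0 Z=0
after  1: R0=0x56 R1=0x39 R2=0x40 R3=0x39 R4=0x6f R5=0x98  N=0 Z=0
after  2: R0=0x56 R1=0x39 R2=0x40 R3=0x39 R4=0x00 R5=0x98  N=0 Z=1
after  3: R0=0x56 R1=0x39 R2=0x40 R3=0x39 R4=0x00 R5=0x98  N=0 Z=0
after  4: R0=0x56 R1=0x10 R2=0x40 R3=0x39 R4=0x00 R5=0x98  N=0 Z=0
after  5: R0=0x56 R1=0x10 R2=0x40 R3=0x98 R4=0x00 R5=0x98  N=1 Z=0
-- IRQ taken; context saved, return-PC = 6 --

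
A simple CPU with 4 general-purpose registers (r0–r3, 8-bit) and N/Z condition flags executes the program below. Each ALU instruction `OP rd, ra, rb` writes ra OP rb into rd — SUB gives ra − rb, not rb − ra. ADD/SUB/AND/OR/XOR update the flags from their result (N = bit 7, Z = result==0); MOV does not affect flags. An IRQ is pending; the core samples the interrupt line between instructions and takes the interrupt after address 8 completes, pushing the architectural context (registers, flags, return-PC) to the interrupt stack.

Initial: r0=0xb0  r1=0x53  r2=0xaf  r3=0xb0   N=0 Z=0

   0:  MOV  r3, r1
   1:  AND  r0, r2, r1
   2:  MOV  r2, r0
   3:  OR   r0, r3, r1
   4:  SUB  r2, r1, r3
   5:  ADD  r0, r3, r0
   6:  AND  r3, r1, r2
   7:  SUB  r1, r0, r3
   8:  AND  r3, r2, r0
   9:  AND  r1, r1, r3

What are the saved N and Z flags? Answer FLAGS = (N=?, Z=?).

FLAGS = (N=0, Z=1)

after  0: r0=0xb0 r1=0x53 r2=0xaf r3=0x53  N=0 Z=0
after  1: r0=0x03 r1=0x53 r2=0xaf r3=0x53  N=0 Z=0
after  2: r0=0x03 r1=0x53 r2=0x03 r3=0x53  N=0 Z=0
after  3: r0=0x53 r1=0x53 r2=0x03 r3=0x53  N=0 Z=0
after  4: r0=0x53 r1=0x53 r2=0x00 r3=0x53  N=0 Z=1
after  5: r0=0xa6 r1=0x53 r2=0x00 r3=0x53  N=1 Z=0
after  6: r0=0xa6 r1=0x53 r2=0x00 r3=0x00  N=0 Z=1
after  7: r0=0xa6 r1=0xa6 r2=0x00 r3=0x00  N=1 Z=0
after  8: r0=0xa6 r1=0xa6 r2=0x00 r3=0x00  N=0 Z=1
-- IRQ taken; context saved, return-PC = 9 --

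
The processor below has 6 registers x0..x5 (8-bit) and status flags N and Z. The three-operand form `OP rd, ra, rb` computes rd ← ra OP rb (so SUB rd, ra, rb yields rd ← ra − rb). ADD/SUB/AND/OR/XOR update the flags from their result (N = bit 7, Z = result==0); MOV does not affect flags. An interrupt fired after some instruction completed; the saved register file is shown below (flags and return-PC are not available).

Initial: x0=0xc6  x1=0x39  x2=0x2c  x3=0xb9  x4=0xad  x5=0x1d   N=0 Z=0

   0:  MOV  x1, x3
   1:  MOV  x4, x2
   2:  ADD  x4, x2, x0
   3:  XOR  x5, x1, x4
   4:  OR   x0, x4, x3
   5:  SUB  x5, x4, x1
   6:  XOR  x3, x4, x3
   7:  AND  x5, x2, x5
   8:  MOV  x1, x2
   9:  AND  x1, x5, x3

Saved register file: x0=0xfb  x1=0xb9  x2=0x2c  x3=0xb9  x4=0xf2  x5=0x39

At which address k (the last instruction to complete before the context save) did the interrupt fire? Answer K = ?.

after  0: x0=0xc6 x1=0xb9 x2=0x2c x3=0xb9 x4=0xad x5=0x1d  N=0 Z=0
after  1: x0=0xc6 x1=0xb9 x2=0x2c x3=0xb9 x4=0x2c x5=0x1d  N=0 Z=0
after  2: x0=0xc6 x1=0xb9 x2=0x2c x3=0xb9 x4=0xf2 x5=0x1d  N=1 Z=0
after  3: x0=0xc6 x1=0xb9 x2=0x2c x3=0xb9 x4=0xf2 x5=0x4b  N=0 Z=0
after  4: x0=0xfb x1=0xb9 x2=0x2c x3=0xb9 x4=0xf2 x5=0x4b  N=1 Z=0
after  5: x0=0xfb x1=0xb9 x2=0x2c x3=0xb9 x4=0xf2 x5=0x39  N=0 Z=0
-- IRQ taken; context saved, return-PC = 6 --

K = 5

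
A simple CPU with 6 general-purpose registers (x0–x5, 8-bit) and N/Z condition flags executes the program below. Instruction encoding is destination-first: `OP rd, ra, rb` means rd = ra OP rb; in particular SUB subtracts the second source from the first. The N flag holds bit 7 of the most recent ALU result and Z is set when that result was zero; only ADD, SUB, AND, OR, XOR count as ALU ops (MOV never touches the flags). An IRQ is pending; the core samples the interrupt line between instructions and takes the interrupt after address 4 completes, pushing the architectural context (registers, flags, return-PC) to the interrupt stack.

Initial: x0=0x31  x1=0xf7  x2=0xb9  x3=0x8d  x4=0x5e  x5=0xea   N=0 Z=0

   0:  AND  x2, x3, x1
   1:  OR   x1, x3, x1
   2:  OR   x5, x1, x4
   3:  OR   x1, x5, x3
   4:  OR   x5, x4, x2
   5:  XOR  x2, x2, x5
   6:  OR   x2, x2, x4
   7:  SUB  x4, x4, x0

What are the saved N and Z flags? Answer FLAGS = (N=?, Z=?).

after  0: x0=0x31 x1=0xf7 x2=0x85 x3=0x8d x4=0x5e x5=0xea  N=1 Z=0
after  1: x0=0x31 x1=0xff x2=0x85 x3=0x8d x4=0x5e x5=0xea  N=1 Z=0
after  2: x0=0x31 x1=0xff x2=0x85 x3=0x8d x4=0x5e x5=0xff  N=1 Z=0
after  3: x0=0x31 x1=0xff x2=0x85 x3=0x8d x4=0x5e x5=0xff  N=1 Z=0
after  4: x0=0x31 x1=0xff x2=0x85 x3=0x8d x4=0x5e x5=0xdf  N=1 Z=0
-- IRQ taken; context saved, return-PC = 5 --

FLAGS = (N=1, Z=0)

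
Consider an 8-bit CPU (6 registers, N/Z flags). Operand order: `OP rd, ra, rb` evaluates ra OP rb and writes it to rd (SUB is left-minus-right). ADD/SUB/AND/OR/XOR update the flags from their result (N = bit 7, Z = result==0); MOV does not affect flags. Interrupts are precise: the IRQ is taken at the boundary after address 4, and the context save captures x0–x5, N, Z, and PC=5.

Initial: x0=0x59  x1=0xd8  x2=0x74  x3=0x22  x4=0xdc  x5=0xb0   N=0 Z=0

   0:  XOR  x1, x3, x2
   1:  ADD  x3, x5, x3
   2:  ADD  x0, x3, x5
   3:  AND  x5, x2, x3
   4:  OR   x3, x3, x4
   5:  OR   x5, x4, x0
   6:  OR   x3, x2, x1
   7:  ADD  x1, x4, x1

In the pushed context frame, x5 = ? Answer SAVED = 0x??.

SAVED = 0x50

after  0: x0=0x59 x1=0x56 x2=0x74 x3=0x22 x4=0xdc x5=0xb0  N=0 Z=0
after  1: x0=0x59 x1=0x56 x2=0x74 x3=0xd2 x4=0xdc x5=0xb0  N=1 Z=0
after  2: x0=0x82 x1=0x56 x2=0x74 x3=0xd2 x4=0xdc x5=0xb0  N=1 Z=0
after  3: x0=0x82 x1=0x56 x2=0x74 x3=0xd2 x4=0xdc x5=0x50  N=0 Z=0
after  4: x0=0x82 x1=0x56 x2=0x74 x3=0xde x4=0xdc x5=0x50  N=1 Z=0
-- IRQ taken; context saved, return-PC = 5 --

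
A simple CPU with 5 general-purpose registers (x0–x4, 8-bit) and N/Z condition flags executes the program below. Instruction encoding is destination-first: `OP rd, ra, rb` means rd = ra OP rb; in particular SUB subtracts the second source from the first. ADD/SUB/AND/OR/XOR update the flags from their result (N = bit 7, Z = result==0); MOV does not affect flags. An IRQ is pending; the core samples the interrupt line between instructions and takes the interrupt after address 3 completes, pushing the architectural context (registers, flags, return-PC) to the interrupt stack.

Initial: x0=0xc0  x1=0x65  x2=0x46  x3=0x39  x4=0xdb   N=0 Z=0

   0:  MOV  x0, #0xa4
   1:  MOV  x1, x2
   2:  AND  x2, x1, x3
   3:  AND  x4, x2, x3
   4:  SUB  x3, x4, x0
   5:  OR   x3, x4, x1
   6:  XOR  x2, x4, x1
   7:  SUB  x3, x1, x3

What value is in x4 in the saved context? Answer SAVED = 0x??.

SAVED = 0x00

after  0: x0=0xa4 x1=0x65 x2=0x46 x3=0x39 x4=0xdb  N=0 Z=0
after  1: x0=0xa4 x1=0x46 x2=0x46 x3=0x39 x4=0xdb  N=0 Z=0
after  2: x0=0xa4 x1=0x46 x2=0x00 x3=0x39 x4=0xdb  N=0 Z=1
after  3: x0=0xa4 x1=0x46 x2=0x00 x3=0x39 x4=0x00  N=0 Z=1
-- IRQ taken; context saved, return-PC = 4 --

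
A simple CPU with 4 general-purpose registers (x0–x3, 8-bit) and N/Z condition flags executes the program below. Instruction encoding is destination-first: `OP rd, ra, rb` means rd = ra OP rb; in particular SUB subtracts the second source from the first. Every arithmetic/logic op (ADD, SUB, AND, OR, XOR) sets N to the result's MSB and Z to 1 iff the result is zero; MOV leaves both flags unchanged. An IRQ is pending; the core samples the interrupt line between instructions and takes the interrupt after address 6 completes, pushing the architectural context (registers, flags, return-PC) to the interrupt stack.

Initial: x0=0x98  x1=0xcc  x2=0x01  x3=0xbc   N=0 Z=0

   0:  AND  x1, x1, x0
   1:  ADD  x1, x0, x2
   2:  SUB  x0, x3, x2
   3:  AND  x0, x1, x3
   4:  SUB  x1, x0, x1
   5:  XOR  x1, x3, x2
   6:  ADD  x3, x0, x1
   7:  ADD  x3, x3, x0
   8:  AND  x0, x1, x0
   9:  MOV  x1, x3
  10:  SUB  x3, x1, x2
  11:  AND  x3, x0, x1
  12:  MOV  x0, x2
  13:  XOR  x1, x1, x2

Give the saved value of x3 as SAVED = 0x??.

after  0: x0=0x98 x1=0x88 x2=0x01 x3=0xbc  N=1 Z=0
after  1: x0=0x98 x1=0x99 x2=0x01 x3=0xbc  N=1 Z=0
after  2: x0=0xbb x1=0x99 x2=0x01 x3=0xbc  N=1 Z=0
after  3: x0=0x98 x1=0x99 x2=0x01 x3=0xbc  N=1 Z=0
after  4: x0=0x98 x1=0xff x2=0x01 x3=0xbc  N=1 Z=0
after  5: x0=0x98 x1=0xbd x2=0x01 x3=0xbc  N=1 Z=0
after  6: x0=0x98 x1=0xbd x2=0x01 x3=0x55  N=0 Z=0
-- IRQ taken; context saved, return-PC = 7 --

SAVED = 0x55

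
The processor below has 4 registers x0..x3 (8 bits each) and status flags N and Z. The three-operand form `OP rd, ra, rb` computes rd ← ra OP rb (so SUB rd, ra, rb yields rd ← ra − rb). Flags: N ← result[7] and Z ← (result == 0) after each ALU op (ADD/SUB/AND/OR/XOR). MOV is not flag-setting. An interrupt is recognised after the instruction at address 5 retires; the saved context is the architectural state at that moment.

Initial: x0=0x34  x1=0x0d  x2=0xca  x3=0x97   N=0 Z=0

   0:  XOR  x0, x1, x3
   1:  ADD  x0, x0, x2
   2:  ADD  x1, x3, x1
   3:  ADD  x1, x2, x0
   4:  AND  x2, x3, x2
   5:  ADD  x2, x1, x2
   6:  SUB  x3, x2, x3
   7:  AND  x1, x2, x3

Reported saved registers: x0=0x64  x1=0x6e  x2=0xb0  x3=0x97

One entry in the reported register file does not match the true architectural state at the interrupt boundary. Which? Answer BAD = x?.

after  0: x0=0x9a x1=0x0d x2=0xca x3=0x97  N=1 Z=0
after  1: x0=0x64 x1=0x0d x2=0xca x3=0x97  N=0 Z=0
after  2: x0=0x64 x1=0xa4 x2=0xca x3=0x97  N=1 Z=0
after  3: x0=0x64 x1=0x2e x2=0xca x3=0x97  N=0 Z=0
after  4: x0=0x64 x1=0x2e x2=0x82 x3=0x97  N=1 Z=0
after  5: x0=0x64 x1=0x2e x2=0xb0 x3=0x97  N=1 Z=0
-- IRQ taken; context saved, return-PC = 6 --
mismatch: x1: reported 0x6e vs actual 0x2e

BAD = x1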